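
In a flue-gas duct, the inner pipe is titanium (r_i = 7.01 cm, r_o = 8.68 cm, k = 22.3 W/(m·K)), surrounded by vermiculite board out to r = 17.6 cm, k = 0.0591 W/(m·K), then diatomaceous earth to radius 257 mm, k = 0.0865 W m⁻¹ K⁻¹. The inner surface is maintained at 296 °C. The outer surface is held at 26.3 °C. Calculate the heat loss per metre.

Series thermal resistances, inner to outer:
  R'_titanium = ln(0.0868/0.0701)/(2πk) = 0.2137/(2π·22.3) = 0.001525 m·K/W
  R'_vermiculite board = ln(0.176/0.0868)/(2πk) = 0.7069/(2π·0.0591) = 1.904 m·K/W
  R'_diatomaceous earth = ln(0.257/0.176)/(2πk) = 0.3786/(2π·0.0865) = 0.6966 m·K/W
ΣR = 0.001525 + 1.904 + 0.6966 = 2.602 m·K/W
Q' = ΔT/ΣR = (296 °C − 26.3 °C)/2.602 = 104 W/m

Q' = 104 W/m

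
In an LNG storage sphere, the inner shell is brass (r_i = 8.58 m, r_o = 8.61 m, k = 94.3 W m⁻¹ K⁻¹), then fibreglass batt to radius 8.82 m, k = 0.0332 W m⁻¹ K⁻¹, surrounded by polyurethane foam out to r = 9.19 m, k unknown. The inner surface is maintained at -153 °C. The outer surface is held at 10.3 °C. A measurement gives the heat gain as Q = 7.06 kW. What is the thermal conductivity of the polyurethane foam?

ΣR = ΔT/Q = |-153 − 10.3|/7060 = 0.02313 K/W
Known resistances:
  R_brass = (1/8.58 − 1/8.61)/(4πk) = 4.061×10^-4/(4π·94.3) = 3.427×10^-7 K/W
  R_fibreglass batt = (1/8.61 − 1/8.82)/(4πk) = 0.002765/(4π·0.0332) = 0.006628 K/W
R_polyurethane foam = ΣR − ΣR_known = 0.02313 − 0.006628 = 0.01650 K/W
(1/r₁−1/r₂)/(4πk) = 0.01650 ⇒ k = 0.004565/(4π·0.01650) = 0.0220 W/m·K

k = 0.0220 W/m·K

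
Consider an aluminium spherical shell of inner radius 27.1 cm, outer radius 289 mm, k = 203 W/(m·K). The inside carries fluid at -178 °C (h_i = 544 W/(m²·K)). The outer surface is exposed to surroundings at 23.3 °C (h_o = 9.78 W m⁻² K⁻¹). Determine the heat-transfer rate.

Q = 2.02 kW

Series thermal resistances, inner to outer:
  R_conv,in = 1/(4πr²h) = 1/(4π·0.271²·544) = 0.001992 K/W
  R_aluminium = (1/0.271 − 1/0.289)/(4πk) = 0.2298/(4π·203) = 9.009×10^-5 K/W
  R_conv,out = 1/(4πr²h) = 1/(4π·0.289²·9.78) = 0.09742 K/W
ΣR = 0.001992 + 9.009×10^-5 + 0.09742 = 0.09950 K/W
Q = ΔT/ΣR = (-178 °C − 23.3 °C)/0.09950 = -2020 W
(Negative Q ⇒ heat flows inward; heat gain = 2020 W.)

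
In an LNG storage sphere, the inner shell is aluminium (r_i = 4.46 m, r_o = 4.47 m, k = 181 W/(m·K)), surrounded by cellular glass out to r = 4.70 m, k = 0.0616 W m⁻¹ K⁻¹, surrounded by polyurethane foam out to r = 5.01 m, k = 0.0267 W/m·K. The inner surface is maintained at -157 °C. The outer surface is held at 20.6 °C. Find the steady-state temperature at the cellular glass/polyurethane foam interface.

T = -110 °C

Series thermal resistances, inner to outer:
  R_aluminium = (1/4.46 − 1/4.47)/(4πk) = 5.016×10^-4/(4π·181) = 2.205×10^-7 K/W
  R_cellular glass = (1/4.47 − 1/4.70)/(4πk) = 0.01095/(4π·0.0616) = 0.01414 K/W
  R_polyurethane foam = (1/4.70 − 1/5.01)/(4πk) = 0.01317/(4π·0.0267) = 0.03924 K/W
ΣR = 2.205×10^-7 + 0.01414 + 0.03924 = 0.05338 K/W
Q = ΔT/ΣR = (-157 °C − 20.6 °C)/0.05338 = -3327 W
From the inner boundary to the cellular glass/polyurethane foam interface, ΣR_partial = 0.01414 K/W.
T_interface = T_in − Q·ΣR_partial = -157 °C − (-3327)(0.01414) = -110 °C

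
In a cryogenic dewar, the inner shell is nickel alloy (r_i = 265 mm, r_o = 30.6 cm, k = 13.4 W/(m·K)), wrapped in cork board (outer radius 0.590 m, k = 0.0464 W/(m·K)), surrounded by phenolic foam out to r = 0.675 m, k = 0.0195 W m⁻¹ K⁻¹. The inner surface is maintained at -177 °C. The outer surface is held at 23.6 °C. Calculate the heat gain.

Resistance network (inner→outer):
  R_nickel alloy = (1/0.265 − 1/0.306)/(4πk) = 0.5056/(4π·13.4) = 0.003003 K/W
  R_cork board = (1/0.306 − 1/0.590)/(4πk) = 1.573/(4π·0.0464) = 2.698 K/W
  R_phenolic foam = (1/0.590 − 1/0.675)/(4πk) = 0.2134/(4π·0.0195) = 0.8710 K/W
ΣR = 0.003003 + 2.698 + 0.8710 = 3.572 K/W
Q = ΔT/ΣR = (-177 °C − 23.6 °C)/3.572 = -56.2 W
(Negative Q ⇒ heat flows inward; heat gain = 56.2 W.)

Q = 56.2 W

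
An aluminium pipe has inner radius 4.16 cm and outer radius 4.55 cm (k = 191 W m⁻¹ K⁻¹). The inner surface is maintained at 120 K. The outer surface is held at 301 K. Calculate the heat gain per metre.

Q' = 2.42×10^6 W/m

Q' = 2πk·ΔT/ln(r₂/r₁) = 2π × 191 × 181 / ln(0.0455/0.0416) = 2.42×10^6 W/m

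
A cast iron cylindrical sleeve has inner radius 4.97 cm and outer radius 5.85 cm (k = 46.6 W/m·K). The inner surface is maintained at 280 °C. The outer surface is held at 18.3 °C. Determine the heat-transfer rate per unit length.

Q' = 470 kW/m

Q' = 2πk·ΔT/ln(r₂/r₁) = 2π × 46.6 × 261.7 / ln(0.0585/0.0497) = 4.70×10^5 W/m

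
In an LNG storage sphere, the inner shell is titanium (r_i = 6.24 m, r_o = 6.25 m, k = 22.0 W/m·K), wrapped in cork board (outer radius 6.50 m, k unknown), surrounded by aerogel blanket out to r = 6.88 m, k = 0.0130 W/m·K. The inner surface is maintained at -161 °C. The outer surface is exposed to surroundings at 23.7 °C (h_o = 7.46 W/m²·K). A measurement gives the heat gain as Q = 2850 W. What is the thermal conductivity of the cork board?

ΣR = ΔT/Q = |-161 − 23.7|/2850 = 0.06481 K/W
Known resistances:
  R_titanium = (1/6.24 − 1/6.25)/(4πk) = 2.564×10^-4/(4π·22.0) = 9.275×10^-7 K/W
  R_aerogel blanket = (1/6.50 − 1/6.88)/(4πk) = 0.008497/(4π·0.0130) = 0.05201 K/W
  R_conv,out = 1/(4πr²h) = 1/(4π·6.88²·7.46) = 2.254×10^-4 K/W
R_cork board = ΣR − ΣR_known = 0.06481 − 0.05224 = 0.01257 K/W
(1/r₁−1/r₂)/(4πk) = 0.01257 ⇒ k = 0.006154/(4π·0.01257) = 0.0390 W/m·K

k = 0.0390 W/m·K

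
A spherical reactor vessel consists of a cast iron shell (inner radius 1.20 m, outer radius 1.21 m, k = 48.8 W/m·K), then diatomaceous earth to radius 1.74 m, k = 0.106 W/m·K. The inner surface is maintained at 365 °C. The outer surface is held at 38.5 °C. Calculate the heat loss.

Q = 1730 W

Resistance network (inner→outer):
  R_cast iron = (1/1.20 − 1/1.21)/(4πk) = 0.006887/(4π·48.8) = 1.123×10^-5 K/W
  R_diatomaceous earth = (1/1.21 − 1/1.74)/(4πk) = 0.2517/(4π·0.106) = 0.1890 K/W
ΣR = 1.123×10^-5 + 0.1890 = 0.1890 K/W
Q = ΔT/ΣR = (365 °C − 38.5 °C)/0.1890 = 1730 W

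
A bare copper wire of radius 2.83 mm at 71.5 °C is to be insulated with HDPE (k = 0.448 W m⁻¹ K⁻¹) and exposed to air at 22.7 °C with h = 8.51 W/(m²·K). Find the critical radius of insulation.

For a cylinder, r_cr = k_ins/h = 0.448/8.51 = 0.0526 m = 5.26 cm

r_cr = 5.26 cm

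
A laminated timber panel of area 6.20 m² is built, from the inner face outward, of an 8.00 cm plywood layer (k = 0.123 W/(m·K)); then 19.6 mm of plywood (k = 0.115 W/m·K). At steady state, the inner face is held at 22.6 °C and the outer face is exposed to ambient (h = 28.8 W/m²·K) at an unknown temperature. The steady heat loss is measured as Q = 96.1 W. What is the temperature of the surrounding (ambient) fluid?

T_out = 9.34 °C

Series resistances:
  R_plywood = L/(kA) = 0.0800/(0.123·6.20) = 0.1049 K/W
  R_plywood = L/(kA) = 0.0196/(0.115·6.20) = 0.02749 K/W
  R_conv,out = 1/(hA) = 1/(28.8·6.20) = 0.005600 K/W
ΣR = 0.1380 K/W
ΔT = Q·ΣR = 96.1 × 0.1380 = 13.26 K
Heat flows outward, so T_out = T_in − ΔT = 22.6 − 13.26 = 9.34 °C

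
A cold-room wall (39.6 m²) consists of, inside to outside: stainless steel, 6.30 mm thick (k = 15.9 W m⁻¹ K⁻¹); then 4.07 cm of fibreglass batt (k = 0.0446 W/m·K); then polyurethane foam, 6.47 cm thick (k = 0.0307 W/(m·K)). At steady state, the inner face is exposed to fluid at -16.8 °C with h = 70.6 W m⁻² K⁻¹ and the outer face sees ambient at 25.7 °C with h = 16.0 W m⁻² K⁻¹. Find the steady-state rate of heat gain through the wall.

Q = 543 W

Treat each layer as a resistance in series:
  R_conv,in = 1/(hA) = 1/(70.6·39.6) = 3.577×10^-4 K/W
  R_stainless steel = L/(kA) = 0.00630/(15.9·39.6) = 1.001×10^-5 K/W
  R_fibreglass batt = L/(kA) = 0.0407/(0.0446·39.6) = 0.02304 K/W
  R_polyurethane foam = L/(kA) = 0.0647/(0.0307·39.6) = 0.05322 K/W
  R_conv,out = 1/(hA) = 1/(16.0·39.6) = 0.001578 K/W
ΣR = 3.577×10^-4 + 1.001×10^-5 + 0.02304 + 0.05322 + 0.001578 = 0.07821 K/W
Q = ΔT/ΣR = (-16.8 °C − 25.7 °C)/0.07821 = -543 W
(Negative Q ⇒ heat flows inward; heat gain = 543 W.)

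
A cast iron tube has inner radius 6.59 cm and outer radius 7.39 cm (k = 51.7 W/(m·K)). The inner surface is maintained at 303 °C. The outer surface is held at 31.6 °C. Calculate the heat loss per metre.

Q' = 769 kW/m

Q' = 2πk·ΔT/ln(r₂/r₁) = 2π × 51.7 × 271.4 / ln(0.0739/0.0659) = 7.69×10^5 W/m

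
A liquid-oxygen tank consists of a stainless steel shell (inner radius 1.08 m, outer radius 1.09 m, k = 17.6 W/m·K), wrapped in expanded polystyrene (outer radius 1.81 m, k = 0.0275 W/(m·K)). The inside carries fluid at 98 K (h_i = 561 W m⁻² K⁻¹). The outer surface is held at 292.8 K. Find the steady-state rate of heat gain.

Q = 184 W

Resistance network (inner→outer):
  R_conv,in = 1/(4πr²h) = 1/(4π·1.08²·561) = 1.216×10^-4 K/W
  R_stainless steel = (1/1.08 − 1/1.09)/(4πk) = 0.008495/(4π·17.6) = 3.841×10^-5 K/W
  R_expanded polystyrene = (1/1.09 − 1/1.81)/(4πk) = 0.3649/(4π·0.0275) = 1.056 K/W
ΣR = 1.216×10^-4 + 3.841×10^-5 + 1.056 = 1.056 K/W
Q = ΔT/ΣR = (98 K − 292.8 K)/1.056 = -184 W
(Negative Q ⇒ heat flows inward; heat gain = 184 W.)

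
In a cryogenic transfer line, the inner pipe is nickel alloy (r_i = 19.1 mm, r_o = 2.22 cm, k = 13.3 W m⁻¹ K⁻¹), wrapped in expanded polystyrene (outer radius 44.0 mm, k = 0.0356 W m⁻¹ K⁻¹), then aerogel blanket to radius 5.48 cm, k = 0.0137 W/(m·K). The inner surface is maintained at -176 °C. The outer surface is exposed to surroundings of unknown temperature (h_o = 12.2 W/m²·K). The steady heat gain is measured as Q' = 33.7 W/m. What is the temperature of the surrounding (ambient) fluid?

T_out = 21.1 °C

Series resistances:
  R'_nickel alloy = ln(0.0222/0.0191)/(2πk) = 0.1504/(2π·13.3) = 0.001800 m·K/W
  R'_expanded polystyrene = ln(0.0440/0.0222)/(2πk) = 0.6841/(2π·0.0356) = 3.058 m·K/W
  R'_aerogel blanket = ln(0.0548/0.0440)/(2πk) = 0.2195/(2π·0.0137) = 2.550 m·K/W
  R'_conv,out = 1/(2πr h) = 1/(2π·0.0548·12.2) = 0.2381 m·K/W
ΣR = 5.848 m·K/W
ΔT = Q'·ΣR = 33.7 × 5.848 = 197.1 K
Heat flows inward, so T_out = T_in + ΔT = -176 + 197.1 = 21.1 °C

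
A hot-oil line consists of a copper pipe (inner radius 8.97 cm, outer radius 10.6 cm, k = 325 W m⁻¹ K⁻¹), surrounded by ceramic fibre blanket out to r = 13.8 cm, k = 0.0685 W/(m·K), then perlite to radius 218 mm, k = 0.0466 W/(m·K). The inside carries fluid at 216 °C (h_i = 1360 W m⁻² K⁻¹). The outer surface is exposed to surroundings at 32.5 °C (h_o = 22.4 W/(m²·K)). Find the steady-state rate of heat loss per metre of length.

Series thermal resistances, inner to outer:
  R'_conv,in = 1/(2πr h) = 1/(2π·0.0897·1360) = 0.001305 m·K/W
  R'_copper = ln(0.106/0.0897)/(2πk) = 0.1670/(2π·325) = 8.177×10^-5 m·K/W
  R'_ceramic fibre blanket = ln(0.138/0.106)/(2πk) = 0.2638/(2π·0.0685) = 0.6130 m·K/W
  R'_perlite = ln(0.218/0.138)/(2πk) = 0.4572/(2π·0.0466) = 1.562 m·K/W
  R'_conv,out = 1/(2πr h) = 1/(2π·0.218·22.4) = 0.03259 m·K/W
ΣR = 0.001305 + 8.177×10^-5 + 0.6130 + 1.562 + 0.03259 = 2.209 m·K/W
Q' = ΔT/ΣR = (216 °C − 32.5 °C)/2.209 = 83.1 W/m

Q' = 83.1 W/m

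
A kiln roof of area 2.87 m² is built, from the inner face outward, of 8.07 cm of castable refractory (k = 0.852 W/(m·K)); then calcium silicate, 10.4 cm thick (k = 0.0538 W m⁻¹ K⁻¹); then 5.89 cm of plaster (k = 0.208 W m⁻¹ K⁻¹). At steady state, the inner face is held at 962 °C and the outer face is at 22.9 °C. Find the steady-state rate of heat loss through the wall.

Q = 1170 W

Resistance network (inner→outer):
  R_castable refractory = L/(kA) = 0.0807/(0.852·2.87) = 0.03300 K/W
  R_calcium silicate = L/(kA) = 0.104/(0.0538·2.87) = 0.6735 K/W
  R_plaster = L/(kA) = 0.0589/(0.208·2.87) = 0.09867 K/W
ΣR = 0.03300 + 0.6735 + 0.09867 = 0.8052 K/W
Q = ΔT/ΣR = (962 °C − 22.9 °C)/0.8052 = 1170 W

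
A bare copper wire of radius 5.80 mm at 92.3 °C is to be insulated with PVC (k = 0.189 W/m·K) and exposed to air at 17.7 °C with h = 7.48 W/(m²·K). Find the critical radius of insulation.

r_cr = 2.53 cm

For a cylinder, r_cr = k_ins/h = 0.189/7.48 = 0.0253 m = 2.53 cm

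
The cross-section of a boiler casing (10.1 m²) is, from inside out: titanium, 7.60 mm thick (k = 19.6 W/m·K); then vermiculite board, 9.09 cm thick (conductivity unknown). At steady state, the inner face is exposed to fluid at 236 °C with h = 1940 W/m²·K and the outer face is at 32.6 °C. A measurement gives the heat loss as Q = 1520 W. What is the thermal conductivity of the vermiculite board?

ΣR = ΔT/Q = |236 − 32.6|/1520 = 0.1338 K/W
Known resistances:
  R_conv,in = 1/(hA) = 1/(1940·10.1) = 5.104×10^-5 K/W
  R_titanium = L/(kA) = 0.00760/(19.6·10.1) = 3.839×10^-5 K/W
R_vermiculite board = ΣR − ΣR_known = 0.1338 − 8.943×10^-5 = 0.1337 K/W
L/(kA) = 0.1337 ⇒ k = 0.0909/(0.1337·10.1) = 0.0673 W/m·K

k = 0.0673 W/m·K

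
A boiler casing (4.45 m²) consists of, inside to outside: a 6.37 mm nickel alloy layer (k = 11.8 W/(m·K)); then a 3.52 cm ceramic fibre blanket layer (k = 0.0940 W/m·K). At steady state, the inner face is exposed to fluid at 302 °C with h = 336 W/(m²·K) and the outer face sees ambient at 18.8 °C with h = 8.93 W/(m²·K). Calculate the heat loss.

Q = 2.57 kW

Series thermal resistances, inner to outer:
  R_conv,in = 1/(hA) = 1/(336·4.45) = 6.688×10^-4 K/W
  R_nickel alloy = L/(kA) = 0.00637/(11.8·4.45) = 1.213×10^-4 K/W
  R_ceramic fibre blanket = L/(kA) = 0.0352/(0.0940·4.45) = 0.08415 K/W
  R_conv,out = 1/(hA) = 1/(8.93·4.45) = 0.02516 K/W
ΣR = 6.688×10^-4 + 1.213×10^-4 + 0.08415 + 0.02516 = 0.1101 K/W
Q = ΔT/ΣR = (302 °C − 18.8 °C)/0.1101 = 2570 W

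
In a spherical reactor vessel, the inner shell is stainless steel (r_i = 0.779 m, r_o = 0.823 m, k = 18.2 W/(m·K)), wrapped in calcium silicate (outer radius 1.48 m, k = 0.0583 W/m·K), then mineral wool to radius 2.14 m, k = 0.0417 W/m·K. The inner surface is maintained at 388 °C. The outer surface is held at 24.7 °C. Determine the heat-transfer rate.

Series thermal resistances, inner to outer:
  R_stainless steel = (1/0.779 − 1/0.823)/(4πk) = 0.06863/(4π·18.2) = 3.001×10^-4 K/W
  R_calcium silicate = (1/0.823 − 1/1.48)/(4πk) = 0.5394/(4π·0.0583) = 0.7363 K/W
  R_mineral wool = (1/1.48 − 1/2.14)/(4πk) = 0.2084/(4π·0.0417) = 0.3977 K/W
ΣR = 3.001×10^-4 + 0.7363 + 0.3977 = 1.134 K/W
Q = ΔT/ΣR = (388 °C − 24.7 °C)/1.134 = 320 W

Q = 320 W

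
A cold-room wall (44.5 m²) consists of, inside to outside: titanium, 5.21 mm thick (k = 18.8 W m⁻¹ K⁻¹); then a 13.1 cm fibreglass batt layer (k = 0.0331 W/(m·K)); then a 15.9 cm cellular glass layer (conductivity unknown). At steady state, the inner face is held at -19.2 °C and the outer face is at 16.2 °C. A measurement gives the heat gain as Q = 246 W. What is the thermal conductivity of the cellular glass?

k = 0.0650 W/m·K

ΣR = ΔT/Q = |-19.2 − 16.2|/246 = 0.1439 K/W
Known resistances:
  R_titanium = L/(kA) = 0.00521/(18.8·44.5) = 6.228×10^-6 K/W
  R_fibreglass batt = L/(kA) = 0.131/(0.0331·44.5) = 0.08894 K/W
R_cellular glass = ΣR − ΣR_known = 0.1439 − 0.08895 = 0.05495 K/W
L/(kA) = 0.05495 ⇒ k = 0.159/(0.05495·44.5) = 0.0650 W/m·K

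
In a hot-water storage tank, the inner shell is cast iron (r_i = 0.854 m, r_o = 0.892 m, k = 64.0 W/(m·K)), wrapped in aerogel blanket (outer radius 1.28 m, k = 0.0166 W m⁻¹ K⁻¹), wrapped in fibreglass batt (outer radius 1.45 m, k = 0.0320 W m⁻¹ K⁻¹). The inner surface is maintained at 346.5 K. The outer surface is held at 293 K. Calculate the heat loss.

Treat each layer as a resistance in series:
  R_cast iron = (1/0.854 − 1/0.892)/(4πk) = 0.04988/(4π·64.0) = 6.203×10^-5 K/W
  R_aerogel blanket = (1/0.892 − 1/1.28)/(4πk) = 0.3398/(4π·0.0166) = 1.629 K/W
  R_fibreglass batt = (1/1.28 − 1/1.45)/(4πk) = 0.09159/(4π·0.0320) = 0.2278 K/W
ΣR = 6.203×10^-5 + 1.629 + 0.2278 = 1.857 K/W
Q = ΔT/ΣR = (346.5 K − 293 K)/1.857 = 28.8 W

Q = 28.8 W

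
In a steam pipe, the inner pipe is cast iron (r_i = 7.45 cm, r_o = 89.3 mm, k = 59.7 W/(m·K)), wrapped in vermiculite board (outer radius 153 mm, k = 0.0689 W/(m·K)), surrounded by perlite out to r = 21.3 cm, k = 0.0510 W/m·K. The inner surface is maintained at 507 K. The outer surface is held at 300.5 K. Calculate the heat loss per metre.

Series thermal resistances, inner to outer:
  R'_cast iron = ln(0.0893/0.0745)/(2πk) = 0.1812/(2π·59.7) = 4.831×10^-4 m·K/W
  R'_vermiculite board = ln(0.153/0.0893)/(2πk) = 0.5384/(2π·0.0689) = 1.244 m·K/W
  R'_perlite = ln(0.213/0.153)/(2πk) = 0.3309/(2π·0.0510) = 1.032 m·K/W
ΣR = 4.831×10^-4 + 1.244 + 1.032 = 2.276 m·K/W
Q' = ΔT/ΣR = (507 K − 300.5 K)/2.276 = 90.7 W/m

Q' = 90.7 W/m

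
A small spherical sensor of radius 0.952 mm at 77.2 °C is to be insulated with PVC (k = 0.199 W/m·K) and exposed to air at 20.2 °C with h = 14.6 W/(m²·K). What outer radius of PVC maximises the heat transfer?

For a sphere, r_cr = 2k_ins/h = 2·0.199/14.6 = 0.0273 m = 2.73 cm

r_cr = 2.73 cm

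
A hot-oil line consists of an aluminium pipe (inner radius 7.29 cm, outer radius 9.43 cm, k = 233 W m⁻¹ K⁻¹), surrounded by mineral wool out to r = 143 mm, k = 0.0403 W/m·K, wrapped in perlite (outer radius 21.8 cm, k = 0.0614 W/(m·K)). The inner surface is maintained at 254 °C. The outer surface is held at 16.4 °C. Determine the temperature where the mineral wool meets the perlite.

Series thermal resistances, inner to outer:
  R'_aluminium = ln(0.0943/0.0729)/(2πk) = 0.2574/(2π·233) = 1.758×10^-4 m·K/W
  R'_mineral wool = ln(0.143/0.0943)/(2πk) = 0.4164/(2π·0.0403) = 1.644 m·K/W
  R'_perlite = ln(0.218/0.143)/(2πk) = 0.4217/(2π·0.0614) = 1.093 m·K/W
ΣR = 1.758×10^-4 + 1.644 + 1.093 = 2.737 m·K/W
Q' = ΔT/ΣR = (254 °C − 16.4 °C)/2.737 = 86.81 W/m
From the inner boundary to the mineral wool/perlite interface, ΣR_partial = 1.644 m·K/W.
T_interface = T_in − Q'·ΣR_partial = 254 °C − (86.81)(1.644) = 111 °C

T = 111 °C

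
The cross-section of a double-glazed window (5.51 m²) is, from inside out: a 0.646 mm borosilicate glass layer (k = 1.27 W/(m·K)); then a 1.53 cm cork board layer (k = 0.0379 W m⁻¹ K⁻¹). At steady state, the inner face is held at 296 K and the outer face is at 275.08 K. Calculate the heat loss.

Q = 285 W

Series thermal resistances, inner to outer:
  R_borosilicate glass = L/(kA) = 6.46×10^-4/(1.27·5.51) = 9.232×10^-5 K/W
  R_cork board = L/(kA) = 0.0153/(0.0379·5.51) = 0.07327 K/W
ΣR = 9.232×10^-5 + 0.07327 = 0.07336 K/W
Q = ΔT/ΣR = (296 K − 275.08 K)/0.07336 = 285 W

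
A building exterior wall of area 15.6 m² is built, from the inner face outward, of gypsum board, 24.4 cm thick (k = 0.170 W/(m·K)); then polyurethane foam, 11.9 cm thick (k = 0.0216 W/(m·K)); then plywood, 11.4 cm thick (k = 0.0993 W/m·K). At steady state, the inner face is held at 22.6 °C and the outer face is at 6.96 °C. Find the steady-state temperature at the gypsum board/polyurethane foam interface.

Treat each layer as a resistance in series:
  R_gypsum board = L/(kA) = 0.244/(0.170·15.6) = 0.09201 K/W
  R_polyurethane foam = L/(kA) = 0.119/(0.0216·15.6) = 0.3532 K/W
  R_plywood = L/(kA) = 0.114/(0.0993·15.6) = 0.07359 K/W
ΣR = 0.09201 + 0.3532 + 0.07359 = 0.5188 K/W
Q = ΔT/ΣR = (22.6 °C − 6.96 °C)/0.5188 = 30.15 W
From the inner boundary to the gypsum board/polyurethane foam interface, ΣR_partial = 0.09201 K/W.
T_interface = T_in − Q·ΣR_partial = 22.6 °C − (30.15)(0.09201) = 19.8 °C

T = 19.8 °C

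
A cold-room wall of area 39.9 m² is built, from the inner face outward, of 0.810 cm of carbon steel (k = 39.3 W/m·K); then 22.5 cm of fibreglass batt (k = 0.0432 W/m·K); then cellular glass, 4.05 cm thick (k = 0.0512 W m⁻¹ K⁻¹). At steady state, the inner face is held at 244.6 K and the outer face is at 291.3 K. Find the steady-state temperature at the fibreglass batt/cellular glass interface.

T = 285.1 K

Treat each layer as a resistance in series:
  R_carbon steel = L/(kA) = 0.00810/(39.3·39.9) = 5.166×10^-6 K/W
  R_fibreglass batt = L/(kA) = 0.225/(0.0432·39.9) = 0.1305 K/W
  R_cellular glass = L/(kA) = 0.0405/(0.0512·39.9) = 0.01982 K/W
ΣR = 5.166×10^-6 + 0.1305 + 0.01982 = 0.1503 K/W
Q = ΔT/ΣR = (244.6 K − 291.3 K)/0.1503 = -310.7 W
From the inner boundary to the fibreglass batt/cellular glass interface, ΣR_partial = 0.1305 K/W.
T_interface = T_in − Q·ΣR_partial = 244.6 K − (-310.7)(0.1305) = 285.1 K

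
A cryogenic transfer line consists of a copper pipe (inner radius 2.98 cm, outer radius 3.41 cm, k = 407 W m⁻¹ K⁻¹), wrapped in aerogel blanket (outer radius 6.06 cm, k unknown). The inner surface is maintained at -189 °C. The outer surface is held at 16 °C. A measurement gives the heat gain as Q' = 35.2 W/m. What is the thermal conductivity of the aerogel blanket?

ΣR = ΔT/Q' = |-189 − 16|/35.2 = 5.824 m·K/W
Known resistances:
  R'_copper = ln(0.0341/0.0298)/(2πk) = 0.1348/(2π·407) = 5.271×10^-5 m·K/W
R_aerogel blanket = ΣR − ΣR_known = 5.824 − 5.271×10^-5 = 5.824 m·K/W
ln(r₂/r₁)/(2πk) = 5.824 ⇒ k = 0.5750/(2π·5.824) = 0.0157 W/m·K

k = 0.0157 W/m·K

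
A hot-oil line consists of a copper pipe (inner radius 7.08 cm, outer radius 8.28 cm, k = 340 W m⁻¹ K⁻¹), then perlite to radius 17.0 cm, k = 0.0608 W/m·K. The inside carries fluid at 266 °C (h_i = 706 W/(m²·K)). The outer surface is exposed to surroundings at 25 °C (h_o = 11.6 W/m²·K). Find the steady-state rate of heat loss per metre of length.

Q' = 123 W/m

Series thermal resistances, inner to outer:
  R'_conv,in = 1/(2πr h) = 1/(2π·0.0708·706) = 0.003184 m·K/W
  R'_copper = ln(0.0828/0.0708)/(2πk) = 0.1566/(2π·340) = 7.329×10^-5 m·K/W
  R'_perlite = ln(0.170/0.0828)/(2πk) = 0.7194/(2π·0.0608) = 1.883 m·K/W
  R'_conv,out = 1/(2πr h) = 1/(2π·0.170·11.6) = 0.08071 m·K/W
ΣR = 0.003184 + 7.329×10^-5 + 1.883 + 0.08071 = 1.967 m·K/W
Q' = ΔT/ΣR = (266 °C − 25 °C)/1.967 = 123 W/m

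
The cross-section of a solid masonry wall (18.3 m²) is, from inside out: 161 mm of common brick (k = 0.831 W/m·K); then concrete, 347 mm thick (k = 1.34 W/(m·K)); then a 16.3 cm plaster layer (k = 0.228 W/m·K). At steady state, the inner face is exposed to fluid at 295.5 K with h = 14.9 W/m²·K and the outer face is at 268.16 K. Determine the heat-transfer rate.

Q = 405 W

Treat each layer as a resistance in series:
  R_conv,in = 1/(hA) = 1/(14.9·18.3) = 0.003667 K/W
  R_common brick = L/(kA) = 0.161/(0.831·18.3) = 0.01059 K/W
  R_concrete = L/(kA) = 0.347/(1.34·18.3) = 0.01415 K/W
  R_plaster = L/(kA) = 0.163/(0.228·18.3) = 0.03907 K/W
ΣR = 0.003667 + 0.01059 + 0.01415 + 0.03907 = 0.06748 K/W
Q = ΔT/ΣR = (295.5 K − 268.16 K)/0.06748 = 405 W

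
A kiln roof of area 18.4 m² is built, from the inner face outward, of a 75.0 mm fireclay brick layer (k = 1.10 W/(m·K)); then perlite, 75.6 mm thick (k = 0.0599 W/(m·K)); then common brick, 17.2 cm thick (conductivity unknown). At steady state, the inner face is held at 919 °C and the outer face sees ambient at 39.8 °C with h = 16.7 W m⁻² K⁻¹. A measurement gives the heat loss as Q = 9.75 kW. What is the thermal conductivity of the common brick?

k = 0.639 W/m·K

ΣR = ΔT/Q = |919 − 39.8|/9750 = 0.09017 K/W
Known resistances:
  R_fireclay brick = L/(kA) = 0.0750/(1.10·18.4) = 0.003706 K/W
  R_perlite = L/(kA) = 0.0756/(0.0599·18.4) = 0.06859 K/W
  R_conv,out = 1/(hA) = 1/(16.7·18.4) = 0.003254 K/W
R_common brick = ΣR − ΣR_known = 0.09017 − 0.07555 = 0.01462 K/W
L/(kA) = 0.01462 ⇒ k = 0.172/(0.01462·18.4) = 0.639 W/m·K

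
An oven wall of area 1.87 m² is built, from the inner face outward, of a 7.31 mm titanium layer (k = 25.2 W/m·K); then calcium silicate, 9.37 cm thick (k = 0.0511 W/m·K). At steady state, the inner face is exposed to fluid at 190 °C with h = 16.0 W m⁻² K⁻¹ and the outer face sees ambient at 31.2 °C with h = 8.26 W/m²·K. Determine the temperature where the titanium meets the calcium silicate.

T = 185 °C

Resistance network (inner→outer):
  R_conv,in = 1/(hA) = 1/(16.0·1.87) = 0.03342 K/W
  R_titanium = L/(kA) = 0.00731/(25.2·1.87) = 1.551×10^-4 K/W
  R_calcium silicate = L/(kA) = 0.0937/(0.0511·1.87) = 0.9806 K/W
  R_conv,out = 1/(hA) = 1/(8.26·1.87) = 0.06474 K/W
ΣR = 0.03342 + 1.551×10^-4 + 0.9806 + 0.06474 = 1.079 K/W
Q = ΔT/ΣR = (190 °C − 31.2 °C)/1.079 = 147.2 W
From the inner boundary to the titanium/calcium silicate interface, ΣR_partial = 0.03358 K/W.
T_interface = T_in − Q·ΣR_partial = 190 °C − (147.2)(0.03358) = 185 °C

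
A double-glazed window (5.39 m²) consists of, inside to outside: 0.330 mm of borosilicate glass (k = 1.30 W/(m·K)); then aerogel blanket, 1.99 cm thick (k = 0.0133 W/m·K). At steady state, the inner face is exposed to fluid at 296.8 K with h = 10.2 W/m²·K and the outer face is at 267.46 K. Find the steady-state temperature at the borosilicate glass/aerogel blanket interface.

Resistance network (inner→outer):
  R_conv,in = 1/(hA) = 1/(10.2·5.39) = 0.01819 K/W
  R_borosilicate glass = L/(kA) = 3.30×10^-4/(1.30·5.39) = 4.710×10^-5 K/W
  R_aerogel blanket = L/(kA) = 0.0199/(0.0133·5.39) = 0.2776 K/W
ΣR = 0.01819 + 4.710×10^-5 + 0.2776 = 0.2958 K/W
Q = ΔT/ΣR = (296.8 K − 267.46 K)/0.2958 = 99.19 W
From the inner boundary to the borosilicate glass/aerogel blanket interface, ΣR_partial = 0.01824 K/W.
T_interface = T_in − Q·ΣR_partial = 296.8 K − (99.19)(0.01824) = 295.0 K

T = 295.0 K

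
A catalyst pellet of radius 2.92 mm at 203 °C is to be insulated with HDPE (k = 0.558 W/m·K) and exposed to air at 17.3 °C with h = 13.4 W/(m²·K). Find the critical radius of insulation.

For a sphere, r_cr = 2k_ins/h = 2·0.558/13.4 = 0.0833 m = 8.33 cm

r_cr = 8.33 cm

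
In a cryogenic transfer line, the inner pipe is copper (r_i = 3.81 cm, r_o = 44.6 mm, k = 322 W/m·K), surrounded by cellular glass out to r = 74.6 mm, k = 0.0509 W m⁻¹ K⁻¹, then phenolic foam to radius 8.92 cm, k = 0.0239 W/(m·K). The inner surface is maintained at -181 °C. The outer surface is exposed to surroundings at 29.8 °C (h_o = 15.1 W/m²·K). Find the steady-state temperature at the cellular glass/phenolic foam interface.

T = -64.8 °C

Series thermal resistances, inner to outer:
  R'_copper = ln(0.0446/0.0381)/(2πk) = 0.1575/(2π·322) = 7.786×10^-5 m·K/W
  R'_cellular glass = ln(0.0746/0.0446)/(2πk) = 0.5144/(2π·0.0509) = 1.608 m·K/W
  R'_phenolic foam = ln(0.0892/0.0746)/(2πk) = 0.1787/(2π·0.0239) = 1.190 m·K/W
  R'_conv,out = 1/(2πr h) = 1/(2π·0.0892·15.1) = 0.1182 m·K/W
ΣR = 7.786×10^-5 + 1.608 + 1.190 + 0.1182 = 2.916 m·K/W
Q' = ΔT/ΣR = (-181 °C − 29.8 °C)/2.916 = -72.29 W/m
From the inner boundary to the cellular glass/phenolic foam interface, ΣR_partial = 1.608 m·K/W.
T_interface = T_in − Q'·ΣR_partial = -181 °C − (-72.29)(1.608) = -64.8 °C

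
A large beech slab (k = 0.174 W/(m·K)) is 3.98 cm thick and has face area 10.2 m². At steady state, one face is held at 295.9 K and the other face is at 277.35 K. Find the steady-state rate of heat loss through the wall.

Q = 827 W

Q = kA·ΔT/L = 0.174 × 10.2 × |295.9 K − 277.35 K| / 0.0398 = 827 W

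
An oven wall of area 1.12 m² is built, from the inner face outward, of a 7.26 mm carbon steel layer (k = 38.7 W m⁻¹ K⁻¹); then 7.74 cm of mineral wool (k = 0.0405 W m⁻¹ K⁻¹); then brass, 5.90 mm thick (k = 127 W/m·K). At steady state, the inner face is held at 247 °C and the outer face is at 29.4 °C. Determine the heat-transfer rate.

Series thermal resistances, inner to outer:
  R_carbon steel = L/(kA) = 0.00726/(38.7·1.12) = 1.675×10^-4 K/W
  R_mineral wool = L/(kA) = 0.0774/(0.0405·1.12) = 1.706 K/W
  R_brass = L/(kA) = 0.00590/(127·1.12) = 4.148×10^-5 K/W
ΣR = 1.675×10^-4 + 1.706 + 4.148×10^-5 = 1.706 K/W
Q = ΔT/ΣR = (247 °C − 29.4 °C)/1.706 = 128 W

Q = 128 W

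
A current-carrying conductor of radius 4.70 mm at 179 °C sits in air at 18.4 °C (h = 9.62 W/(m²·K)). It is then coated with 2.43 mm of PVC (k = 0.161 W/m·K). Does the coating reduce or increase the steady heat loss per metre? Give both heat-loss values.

Critical radius for a cylinder: r_cr = k/h = 0.0167 m = 1.67 cm.
Outer radius after coating: r₂ = 0.00470 + 0.00243 = 0.00713 m.
Since r₁ < r_cr and r₂ ≤ r_cr, the coating moves toward the maximum at r_cr — heat loss rises.
Bare: R = 1/(2πr₁h) = 3.520 m·K/W; Q = 160.6/3.520 = 45.6 W/m.
Coated: R = R_cond + R_conv = 2.732 m·K/W; Q = 160.6/2.732 = 58.8 W/m.

increases: 45.6 → 58.8 W/m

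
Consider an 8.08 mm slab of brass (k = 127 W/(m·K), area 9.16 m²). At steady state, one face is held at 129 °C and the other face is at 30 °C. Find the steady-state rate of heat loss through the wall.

Q = 14300 kW

Q = kA·ΔT/L = 127 × 9.16 × |129 °C − 30 °C| / 0.00808 = 1.43×10^7 W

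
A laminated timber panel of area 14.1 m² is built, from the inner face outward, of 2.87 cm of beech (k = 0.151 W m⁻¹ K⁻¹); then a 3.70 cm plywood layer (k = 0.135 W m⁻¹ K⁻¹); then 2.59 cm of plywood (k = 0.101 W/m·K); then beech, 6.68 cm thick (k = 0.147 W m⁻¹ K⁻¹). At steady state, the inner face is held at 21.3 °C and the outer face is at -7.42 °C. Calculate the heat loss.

Resistance network (inner→outer):
  R_beech = L/(kA) = 0.0287/(0.151·14.1) = 0.01348 K/W
  R_plywood = L/(kA) = 0.0370/(0.135·14.1) = 0.01944 K/W
  R_plywood = L/(kA) = 0.0259/(0.101·14.1) = 0.01819 K/W
  R_beech = L/(kA) = 0.0668/(0.147·14.1) = 0.03223 K/W
ΣR = 0.01348 + 0.01944 + 0.01819 + 0.03223 = 0.08334 K/W
Q = ΔT/ΣR = (21.3 °C − -7.42 °C)/0.08334 = 345 W

Q = 345 W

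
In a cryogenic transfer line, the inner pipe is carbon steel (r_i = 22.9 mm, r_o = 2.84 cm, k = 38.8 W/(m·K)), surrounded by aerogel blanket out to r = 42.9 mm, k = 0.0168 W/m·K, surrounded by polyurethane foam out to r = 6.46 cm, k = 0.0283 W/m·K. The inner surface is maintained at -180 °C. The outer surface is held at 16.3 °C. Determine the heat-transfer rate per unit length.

Q' = 31.6 W/m

Resistance network (inner→outer):
  R'_carbon steel = ln(0.0284/0.0229)/(2πk) = 0.2153/(2π·38.8) = 8.829×10^-4 m·K/W
  R'_aerogel blanket = ln(0.0429/0.0284)/(2πk) = 0.4125/(2π·0.0168) = 3.908 m·K/W
  R'_polyurethane foam = ln(0.0646/0.0429)/(2πk) = 0.4093/(2π·0.0283) = 2.302 m·K/W
ΣR = 8.829×10^-4 + 3.908 + 2.302 = 6.211 m·K/W
Q' = ΔT/ΣR = (-180 °C − 16.3 °C)/6.211 = -31.6 W/m
(Negative Q' ⇒ heat flows inward; heat gain = 31.6 W/m.)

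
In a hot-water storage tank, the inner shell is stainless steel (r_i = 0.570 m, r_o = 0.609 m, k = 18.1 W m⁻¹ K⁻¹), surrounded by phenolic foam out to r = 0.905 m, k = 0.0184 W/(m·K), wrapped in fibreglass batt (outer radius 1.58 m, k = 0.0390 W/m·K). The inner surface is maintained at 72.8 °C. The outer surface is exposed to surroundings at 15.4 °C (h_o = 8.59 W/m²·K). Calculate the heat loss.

Series thermal resistances, inner to outer:
  R_stainless steel = (1/0.570 − 1/0.609)/(4πk) = 0.1123/(4π·18.1) = 4.940×10^-4 K/W
  R_phenolic foam = (1/0.609 − 1/0.905)/(4πk) = 0.5371/(4π·0.0184) = 2.323 K/W
  R_fibreglass batt = (1/0.905 − 1/1.58)/(4πk) = 0.4721/(4π·0.0390) = 0.9632 K/W
  R_conv,out = 1/(4πr²h) = 1/(4π·1.58²·8.59) = 0.003711 K/W
ΣR = 4.940×10^-4 + 2.323 + 0.9632 + 0.003711 = 3.290 K/W
Q = ΔT/ΣR = (72.8 °C − 15.4 °C)/3.290 = 17.4 W

Q = 17.4 W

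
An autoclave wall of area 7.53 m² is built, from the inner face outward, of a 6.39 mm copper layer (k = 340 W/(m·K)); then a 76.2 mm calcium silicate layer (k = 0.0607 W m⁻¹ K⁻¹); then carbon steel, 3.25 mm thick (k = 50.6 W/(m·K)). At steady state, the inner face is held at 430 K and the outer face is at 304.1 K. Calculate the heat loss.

Q = 755 W

Series thermal resistances, inner to outer:
  R_copper = L/(kA) = 0.00639/(340·7.53) = 2.496×10^-6 K/W
  R_calcium silicate = L/(kA) = 0.0762/(0.0607·7.53) = 0.1667 K/W
  R_carbon steel = L/(kA) = 0.00325/(50.6·7.53) = 8.530×10^-6 K/W
ΣR = 2.496×10^-6 + 0.1667 + 8.530×10^-6 = 0.1667 K/W
Q = ΔT/ΣR = (430 K − 304.1 K)/0.1667 = 755 W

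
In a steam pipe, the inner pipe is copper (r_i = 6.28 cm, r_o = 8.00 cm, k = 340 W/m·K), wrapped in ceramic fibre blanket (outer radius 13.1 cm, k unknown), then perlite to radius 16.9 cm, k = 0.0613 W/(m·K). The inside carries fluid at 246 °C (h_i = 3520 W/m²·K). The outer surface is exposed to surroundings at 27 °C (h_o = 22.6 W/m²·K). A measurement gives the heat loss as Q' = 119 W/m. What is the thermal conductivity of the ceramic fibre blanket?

k = 0.0691 W/m·K

ΣR = ΔT/Q' = |246 − 27|/119 = 1.840 m·K/W
Known resistances:
  R'_conv,in = 1/(2πr h) = 1/(2π·0.0628·3520) = 7.200×10^-4 m·K/W
  R'_copper = ln(0.0800/0.0628)/(2πk) = 0.2421/(2π·340) = 1.133×10^-4 m·K/W
  R'_perlite = ln(0.169/0.131)/(2πk) = 0.2547/(2π·0.0613) = 0.6613 m·K/W
  R'_conv,out = 1/(2πr h) = 1/(2π·0.169·22.6) = 0.04167 m·K/W
R_ceramic fibre blanket = ΣR − ΣR_known = 1.840 − 0.7038 = 1.136 m·K/W
ln(r₂/r₁)/(2πk) = 1.136 ⇒ k = 0.4932/(2π·1.136) = 0.0691 W/m·K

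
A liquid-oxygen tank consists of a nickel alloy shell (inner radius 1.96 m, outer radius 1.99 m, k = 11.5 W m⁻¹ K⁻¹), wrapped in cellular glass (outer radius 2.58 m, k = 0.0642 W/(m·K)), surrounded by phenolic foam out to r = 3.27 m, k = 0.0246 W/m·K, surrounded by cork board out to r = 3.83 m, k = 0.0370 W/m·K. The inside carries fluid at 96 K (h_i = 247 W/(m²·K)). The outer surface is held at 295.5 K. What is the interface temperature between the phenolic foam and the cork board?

T = 257.4 K

Series thermal resistances, inner to outer:
  R_conv,in = 1/(4πr²h) = 1/(4π·1.96²·247) = 8.387×10^-5 K/W
  R_nickel alloy = (1/1.96 − 1/1.99)/(4πk) = 0.007692/(4π·11.5) = 5.322×10^-5 K/W
  R_cellular glass = (1/1.99 − 1/2.58)/(4πk) = 0.1149/(4π·0.0642) = 0.1424 K/W
  R_phenolic foam = (1/2.58 − 1/3.27)/(4πk) = 0.08179/(4π·0.0246) = 0.2646 K/W
  R_cork board = (1/3.27 − 1/3.83)/(4πk) = 0.04471/(4π·0.0370) = 0.09617 K/W
ΣR = 8.387×10^-5 + 5.322×10^-5 + 0.1424 + 0.2646 + 0.09617 = 0.5033 K/W
Q = ΔT/ΣR = (96 K − 295.5 K)/0.5033 = -396.4 W
From the inner boundary to the phenolic foam/cork board interface, ΣR_partial = 0.4071 K/W.
T_interface = T_in − Q·ΣR_partial = 96 K − (-396.4)(0.4071) = 257.4 K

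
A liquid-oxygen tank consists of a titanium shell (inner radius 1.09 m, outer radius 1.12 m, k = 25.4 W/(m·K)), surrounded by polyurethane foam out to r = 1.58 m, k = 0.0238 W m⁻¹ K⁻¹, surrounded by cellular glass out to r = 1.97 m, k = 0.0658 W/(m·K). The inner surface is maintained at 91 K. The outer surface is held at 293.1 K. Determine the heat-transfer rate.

Q = 198 W

Series thermal resistances, inner to outer:
  R_titanium = (1/1.09 − 1/1.12)/(4πk) = 0.02457/(4π·25.4) = 7.699×10^-5 K/W
  R_polyurethane foam = (1/1.12 − 1/1.58)/(4πk) = 0.2599/(4π·0.0238) = 0.8692 K/W
  R_cellular glass = (1/1.58 − 1/1.97)/(4πk) = 0.1253/(4π·0.0658) = 0.1515 K/W
ΣR = 7.699×10^-5 + 0.8692 + 0.1515 = 1.021 K/W
Q = ΔT/ΣR = (91 K − 293.1 K)/1.021 = -198 W
(Negative Q ⇒ heat flows inward; heat gain = 198 W.)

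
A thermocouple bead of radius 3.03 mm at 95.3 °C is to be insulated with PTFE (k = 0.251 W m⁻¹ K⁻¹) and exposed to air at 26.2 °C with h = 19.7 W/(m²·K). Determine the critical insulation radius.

For a sphere, r_cr = 2k_ins/h = 2·0.251/19.7 = 0.0255 m = 2.55 cm

r_cr = 2.55 cm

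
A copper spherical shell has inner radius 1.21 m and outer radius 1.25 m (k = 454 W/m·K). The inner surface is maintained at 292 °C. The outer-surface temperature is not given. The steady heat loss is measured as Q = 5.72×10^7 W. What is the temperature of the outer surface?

T_out = 26.8 °C

Series resistances:
  R_copper = (1/1.21 − 1/1.25)/(4πk) = 0.02645/(4π·454) = 4.636×10^-6 K/W
ΣR = 4.636×10^-6 K/W
ΔT = Q·ΣR = 5.72×10^7 × 4.636×10^-6 = 265.2 K
Heat flows outward, so T_out = T_in − ΔT = 292 − 265.2 = 26.8 °C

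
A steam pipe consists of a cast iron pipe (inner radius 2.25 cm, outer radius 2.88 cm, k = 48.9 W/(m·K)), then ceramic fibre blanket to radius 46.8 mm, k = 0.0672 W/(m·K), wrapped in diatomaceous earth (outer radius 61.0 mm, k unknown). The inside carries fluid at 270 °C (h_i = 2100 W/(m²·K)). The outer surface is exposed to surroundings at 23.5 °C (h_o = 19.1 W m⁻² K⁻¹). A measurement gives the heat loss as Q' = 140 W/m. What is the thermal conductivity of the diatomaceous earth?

ΣR = ΔT/Q' = |270 − 23.5|/140 = 1.761 m·K/W
Known resistances:
  R'_conv,in = 1/(2πr h) = 1/(2π·0.0225·2100) = 0.003368 m·K/W
  R'_cast iron = ln(0.0288/0.0225)/(2πk) = 0.2469/(2π·48.9) = 8.035×10^-4 m·K/W
  R'_ceramic fibre blanket = ln(0.0468/0.0288)/(2πk) = 0.4855/(2π·0.0672) = 1.150 m·K/W
  R'_conv,out = 1/(2πr h) = 1/(2π·0.0610·19.1) = 0.1366 m·K/W
R_diatomaceous earth = ΣR − ΣR_known = 1.761 − 1.291 = 0.4700 m·K/W
ln(r₂/r₁)/(2πk) = 0.4700 ⇒ k = 0.2650/(2π·0.4700) = 0.0897 W/m·K

k = 0.0897 W/m·K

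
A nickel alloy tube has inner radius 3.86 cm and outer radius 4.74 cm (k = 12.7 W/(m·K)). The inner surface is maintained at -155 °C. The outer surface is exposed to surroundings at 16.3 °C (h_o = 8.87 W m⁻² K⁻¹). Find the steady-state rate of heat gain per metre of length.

Q' = 449 W/m

Treat each layer as a resistance in series:
  R'_nickel alloy = ln(0.0474/0.0386)/(2πk) = 0.2054/(2π·12.7) = 0.002574 m·K/W
  R'_conv,out = 1/(2πr h) = 1/(2π·0.0474·8.87) = 0.3785 m·K/W
ΣR = 0.002574 + 0.3785 = 0.3811 m·K/W
Q' = ΔT/ΣR = (-155 °C − 16.3 °C)/0.3811 = -449 W/m
(Negative Q' ⇒ heat flows inward; heat gain = 449 W/m.)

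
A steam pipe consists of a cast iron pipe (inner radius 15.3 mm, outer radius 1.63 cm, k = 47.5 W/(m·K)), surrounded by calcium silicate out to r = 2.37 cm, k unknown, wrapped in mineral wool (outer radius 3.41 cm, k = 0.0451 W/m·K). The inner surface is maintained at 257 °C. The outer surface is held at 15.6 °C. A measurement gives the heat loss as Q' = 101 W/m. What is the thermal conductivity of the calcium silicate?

k = 0.0539 W/m·K

ΣR = ΔT/Q' = |257 − 15.6|/101 = 2.390 m·K/W
Known resistances:
  R'_cast iron = ln(0.0163/0.0153)/(2πk) = 0.06331/(2π·47.5) = 2.121×10^-4 m·K/W
  R'_mineral wool = ln(0.0341/0.0237)/(2πk) = 0.3638/(2π·0.0451) = 1.284 m·K/W
R_calcium silicate = ΣR − ΣR_known = 2.390 − 1.284 = 1.106 m·K/W
ln(r₂/r₁)/(2πk) = 1.106 ⇒ k = 0.3743/(2π·1.106) = 0.0539 W/m·K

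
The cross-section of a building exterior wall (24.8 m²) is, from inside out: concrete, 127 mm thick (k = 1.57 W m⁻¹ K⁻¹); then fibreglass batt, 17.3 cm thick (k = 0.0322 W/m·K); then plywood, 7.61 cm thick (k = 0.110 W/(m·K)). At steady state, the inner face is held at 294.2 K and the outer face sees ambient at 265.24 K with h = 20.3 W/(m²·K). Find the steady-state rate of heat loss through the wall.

Treat each layer as a resistance in series:
  R_concrete = L/(kA) = 0.127/(1.57·24.8) = 0.003262 K/W
  R_fibreglass batt = L/(kA) = 0.173/(0.0322·24.8) = 0.2166 K/W
  R_plywood = L/(kA) = 0.0761/(0.110·24.8) = 0.02790 K/W
  R_conv,out = 1/(hA) = 1/(20.3·24.8) = 0.001986 K/W
ΣR = 0.003262 + 0.2166 + 0.02790 + 0.001986 = 0.2497 K/W
Q = ΔT/ΣR = (294.2 K − 265.24 K)/0.2497 = 116 W

Q = 116 W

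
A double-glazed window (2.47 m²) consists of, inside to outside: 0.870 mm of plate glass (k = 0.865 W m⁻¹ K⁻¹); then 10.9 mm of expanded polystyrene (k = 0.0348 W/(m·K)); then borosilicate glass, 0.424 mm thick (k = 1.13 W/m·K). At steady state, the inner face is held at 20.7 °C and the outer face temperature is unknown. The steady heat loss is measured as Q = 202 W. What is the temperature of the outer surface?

Sum the resistances:
  R_plate glass = L/(kA) = 8.70×10^-4/(0.865·2.47) = 4.072×10^-4 K/W
  R_expanded polystyrene = L/(kA) = 0.0109/(0.0348·2.47) = 0.1268 K/W
  R_borosilicate glass = L/(kA) = 4.24×10^-4/(1.13·2.47) = 1.519×10^-4 K/W
ΣR = 0.1274 K/W
ΔT = Q·ΣR = 202 × 0.1274 = 25.73 K
Heat flows outward, so T_out = T_in − ΔT = 20.7 − 25.73 = -5.03 °C

T_out = -5.03 °C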